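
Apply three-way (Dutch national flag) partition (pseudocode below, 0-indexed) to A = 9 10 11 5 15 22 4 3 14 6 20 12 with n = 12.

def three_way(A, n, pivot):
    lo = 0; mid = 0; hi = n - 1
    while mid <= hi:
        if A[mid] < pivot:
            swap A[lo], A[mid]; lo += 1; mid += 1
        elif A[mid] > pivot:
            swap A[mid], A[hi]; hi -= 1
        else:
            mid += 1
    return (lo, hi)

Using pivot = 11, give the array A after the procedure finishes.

pivot = 11; lo=0, mid=0, hi=11
A[mid]=9<11: swap A[0],A[0]; lo=1,mid=1 → 9 10 11 5 15 22 4 3 14 6 20 12
A[mid]=10<11: swap A[1],A[1]; lo=2,mid=2 → 9 10 11 5 15 22 4 3 14 6 20 12
A[mid]=11=11: mid=3
A[mid]=5<11: swap A[2],A[3]; lo=3,mid=4 → 9 10 5 11 15 22 4 3 14 6 20 12
A[mid]=15>11: swap A[4],A[11]; hi=10 → 9 10 5 11 12 22 4 3 14 6 20 15
A[mid]=12>11: swap A[4],A[10]; hi=9 → 9 10 5 11 20 22 4 3 14 6 12 15
A[mid]=20>11: swap A[4],A[9]; hi=8 → 9 10 5 11 6 22 4 3 14 20 12 15
A[mid]=6<11: swap A[3],A[4]; lo=4,mid=5 → 9 10 5 6 11 22 4 3 14 20 12 15
A[mid]=22>11: swap A[5],A[8]; hi=7 → 9 10 5 6 11 14 4 3 22 20 12 15
A[mid]=14>11: swap A[5],A[7]; hi=6 → 9 10 5 6 11 3 4 14 22 20 12 15
A[mid]=3<11: swap A[4],A[5]; lo=5,mid=6 → 9 10 5 6 3 11 4 14 22 20 12 15
A[mid]=4<11: swap A[5],A[6]; lo=6,mid=7 → 9 10 5 6 3 4 11 14 22 20 12 15
end: lo=6, hi=6; A = 9 10 5 6 3 4 11 14 22 20 12 15

9 10 5 6 3 4 11 14 22 20 12 15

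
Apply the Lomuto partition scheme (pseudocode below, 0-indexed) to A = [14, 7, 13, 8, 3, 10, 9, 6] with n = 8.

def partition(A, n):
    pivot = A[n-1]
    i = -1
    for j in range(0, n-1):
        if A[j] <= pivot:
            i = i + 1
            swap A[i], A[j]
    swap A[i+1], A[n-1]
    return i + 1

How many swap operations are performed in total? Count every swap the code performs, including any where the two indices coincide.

2

pivot = A[7] = 6; i = -1
j=0: A[0]=14 > 6 → no swap
j=1: A[1]=7 > 6 → no swap
j=2: A[2]=13 > 6 → no swap
j=3: A[3]=8 > 6 → no swap
j=4: A[4]=3 ≤ 6 → i=0, swap A[0],A[4] → [3, 7, 13, 8, 14, 10, 9, 6]
j=5: A[5]=10 > 6 → no swap
j=6: A[6]=9 > 6 → no swap
final swap A[1],A[7] → [3, 6, 13, 8, 14, 10, 9, 7]; return 1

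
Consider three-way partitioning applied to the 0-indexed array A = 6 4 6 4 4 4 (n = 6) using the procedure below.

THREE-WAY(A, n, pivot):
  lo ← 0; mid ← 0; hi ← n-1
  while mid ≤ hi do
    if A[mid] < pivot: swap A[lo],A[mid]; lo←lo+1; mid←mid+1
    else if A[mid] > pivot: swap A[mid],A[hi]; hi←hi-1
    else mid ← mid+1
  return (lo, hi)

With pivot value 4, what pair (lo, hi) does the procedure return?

lo=0 mid=0 hi=5
6>4: swap(0,5), hi=4 ⇒ 4 4 6 4 4 6
4=4: mid=1
4=4: mid=2
6>4: swap(2,4), hi=3 ⇒ 4 4 4 4 6 6
4=4: mid=3
4=4: mid=4
done. lo=0 hi=3; A=4 4 4 4 6 6

(0, 3)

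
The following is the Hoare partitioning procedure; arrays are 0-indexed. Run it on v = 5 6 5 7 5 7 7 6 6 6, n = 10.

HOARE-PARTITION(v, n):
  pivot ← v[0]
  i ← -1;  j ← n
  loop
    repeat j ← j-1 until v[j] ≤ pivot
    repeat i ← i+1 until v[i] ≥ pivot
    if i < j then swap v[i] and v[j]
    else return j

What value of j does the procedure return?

pivot = v[0] = 5; i = -1, j = 10
j→4 (v[4]=5≤5), i→0 (v[0]=5≥5); i<j, swap → 5 6 5 7 5 7 7 6 6 6
j→2 (v[2]=5≤5), i→1 (v[1]=6≥5); i<j, swap → 5 5 6 7 5 7 7 6 6 6
j→1, i→2; i≥j, return j=1. v = 5 5 6 7 5 7 7 6 6 6

1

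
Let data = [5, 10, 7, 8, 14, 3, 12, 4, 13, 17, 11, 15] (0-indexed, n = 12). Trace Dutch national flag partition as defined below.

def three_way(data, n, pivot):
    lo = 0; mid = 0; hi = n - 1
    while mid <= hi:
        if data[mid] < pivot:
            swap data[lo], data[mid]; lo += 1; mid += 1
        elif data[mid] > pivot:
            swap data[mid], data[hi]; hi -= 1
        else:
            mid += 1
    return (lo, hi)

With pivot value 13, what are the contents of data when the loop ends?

pivot = 13; lo=0, mid=0, hi=11
data[mid]=5<13: swap data[0],data[0]; lo=1,mid=1 → [5, 10, 7, 8, 14, 3, 12, 4, 13, 17, 11, 15]
data[mid]=10<13: swap data[1],data[1]; lo=2,mid=2 → [5, 10, 7, 8, 14, 3, 12, 4, 13, 17, 11, 15]
data[mid]=7<13: swap data[2],data[2]; lo=3,mid=3 → [5, 10, 7, 8, 14, 3, 12, 4, 13, 17, 11, 15]
data[mid]=8<13: swap data[3],data[3]; lo=4,mid=4 → [5, 10, 7, 8, 14, 3, 12, 4, 13, 17, 11, 15]
data[mid]=14>13: swap data[4],data[11]; hi=10 → [5, 10, 7, 8, 15, 3, 12, 4, 13, 17, 11, 14]
data[mid]=15>13: swap data[4],data[10]; hi=9 → [5, 10, 7, 8, 11, 3, 12, 4, 13, 17, 15, 14]
data[mid]=11<13: swap data[4],data[4]; lo=5,mid=5 → [5, 10, 7, 8, 11, 3, 12, 4, 13, 17, 15, 14]
data[mid]=3<13: swap data[5],data[5]; lo=6,mid=6 → [5, 10, 7, 8, 11, 3, 12, 4, 13, 17, 15, 14]
data[mid]=12<13: swap data[6],data[6]; lo=7,mid=7 → [5, 10, 7, 8, 11, 3, 12, 4, 13, 17, 15, 14]
data[mid]=4<13: swap data[7],data[7]; lo=8,mid=8 → [5, 10, 7, 8, 11, 3, 12, 4, 13, 17, 15, 14]
data[mid]=13=13: mid=9
data[mid]=17>13: swap data[9],data[9]; hi=8 → [5, 10, 7, 8, 11, 3, 12, 4, 13, 17, 15, 14]
end: lo=8, hi=8; data = [5, 10, 7, 8, 11, 3, 12, 4, 13, 17, 15, 14]

[5, 10, 7, 8, 11, 3, 12, 4, 13, 17, 15, 14]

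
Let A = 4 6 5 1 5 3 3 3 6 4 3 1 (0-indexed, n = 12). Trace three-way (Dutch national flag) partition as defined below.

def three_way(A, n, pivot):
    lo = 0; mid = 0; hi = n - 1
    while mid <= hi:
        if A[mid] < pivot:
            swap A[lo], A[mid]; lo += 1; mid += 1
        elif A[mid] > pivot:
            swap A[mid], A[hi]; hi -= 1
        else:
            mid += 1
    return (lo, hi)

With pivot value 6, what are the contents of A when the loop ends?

pivot = 6; lo=0, mid=0, hi=11
A[mid]=4<6: swap A[0],A[0]; lo=1,mid=1 → 4 6 5 1 5 3 3 3 6 4 3 1
A[mid]=6=6: mid=2
A[mid]=5<6: swap A[1],A[2]; lo=2,mid=3 → 4 5 6 1 5 3 3 3 6 4 3 1
A[mid]=1<6: swap A[2],A[3]; lo=3,mid=4 → 4 5 1 6 5 3 3 3 6 4 3 1
A[mid]=5<6: swap A[3],A[4]; lo=4,mid=5 → 4 5 1 5 6 3 3 3 6 4 3 1
A[mid]=3<6: swap A[4],A[5]; lo=5,mid=6 → 4 5 1 5 3 6 3 3 6 4 3 1
A[mid]=3<6: swap A[5],A[6]; lo=6,mid=7 → 4 5 1 5 3 3 6 3 6 4 3 1
A[mid]=3<6: swap A[6],A[7]; lo=7,mid=8 → 4 5 1 5 3 3 3 6 6 4 3 1
A[mid]=6=6: mid=9
A[mid]=4<6: swap A[7],A[9]; lo=8,mid=10 → 4 5 1 5 3 3 3 4 6 6 3 1
A[mid]=3<6: swap A[8],A[10]; lo=9,mid=11 → 4 5 1 5 3 3 3 4 3 6 6 1
A[mid]=1<6: swap A[9],A[11]; lo=10,mid=12 → 4 5 1 5 3 3 3 4 3 1 6 6
end: lo=10, hi=11; A = 4 5 1 5 3 3 3 4 3 1 6 6

4 5 1 5 3 3 3 4 3 1 6 6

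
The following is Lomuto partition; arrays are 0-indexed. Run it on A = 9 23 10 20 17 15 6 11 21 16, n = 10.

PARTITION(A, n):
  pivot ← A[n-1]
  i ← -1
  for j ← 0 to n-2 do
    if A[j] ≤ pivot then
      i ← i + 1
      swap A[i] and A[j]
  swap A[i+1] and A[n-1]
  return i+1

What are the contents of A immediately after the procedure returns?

9 10 15 6 11 16 20 17 21 23

pivot = A[9] = 16; i = -1
j=0: A[0]=9 ≤ 16 → i=0, swap A[0],A[0] (no change) → 9 23 10 20 17 15 6 11 21 16
j=1: A[1]=23 > 16 → no swap
j=2: A[2]=10 ≤ 16 → i=1, swap A[1],A[2] → 9 10 23 20 17 15 6 11 21 16
j=3: A[3]=20 > 16 → no swap
j=4: A[4]=17 > 16 → no swap
j=5: A[5]=15 ≤ 16 → i=2, swap A[2],A[5] → 9 10 15 20 17 23 6 11 21 16
j=6: A[6]=6 ≤ 16 → i=3, swap A[3],A[6] → 9 10 15 6 17 23 20 11 21 16
j=7: A[7]=11 ≤ 16 → i=4, swap A[4],A[7] → 9 10 15 6 11 23 20 17 21 16
j=8: A[8]=21 > 16 → no swap
final swap A[5],A[9] → 9 10 15 6 11 16 20 17 21 23; return 5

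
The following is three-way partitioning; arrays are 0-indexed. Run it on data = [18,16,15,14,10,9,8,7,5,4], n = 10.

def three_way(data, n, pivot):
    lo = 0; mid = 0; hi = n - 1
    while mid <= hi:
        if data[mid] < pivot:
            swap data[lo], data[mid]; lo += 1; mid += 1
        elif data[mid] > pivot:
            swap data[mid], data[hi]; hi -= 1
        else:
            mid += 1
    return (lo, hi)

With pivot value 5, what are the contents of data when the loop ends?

[4,5,14,10,9,8,7,15,16,18]

pivot = 5; lo=0, mid=0, hi=9
data[mid]=18>5: swap data[0],data[9]; hi=8 → [4,16,15,14,10,9,8,7,5,18]
data[mid]=4<5: swap data[0],data[0]; lo=1,mid=1 → [4,16,15,14,10,9,8,7,5,18]
data[mid]=16>5: swap data[1],data[8]; hi=7 → [4,5,15,14,10,9,8,7,16,18]
data[mid]=5=5: mid=2
data[mid]=15>5: swap data[2],data[7]; hi=6 → [4,5,7,14,10,9,8,15,16,18]
data[mid]=7>5: swap data[2],data[6]; hi=5 → [4,5,8,14,10,9,7,15,16,18]
data[mid]=8>5: swap data[2],data[5]; hi=4 → [4,5,9,14,10,8,7,15,16,18]
data[mid]=9>5: swap data[2],data[4]; hi=3 → [4,5,10,14,9,8,7,15,16,18]
data[mid]=10>5: swap data[2],data[3]; hi=2 → [4,5,14,10,9,8,7,15,16,18]
data[mid]=14>5: swap data[2],data[2]; hi=1 → [4,5,14,10,9,8,7,15,16,18]
end: lo=1, hi=1; data = [4,5,14,10,9,8,7,15,16,18]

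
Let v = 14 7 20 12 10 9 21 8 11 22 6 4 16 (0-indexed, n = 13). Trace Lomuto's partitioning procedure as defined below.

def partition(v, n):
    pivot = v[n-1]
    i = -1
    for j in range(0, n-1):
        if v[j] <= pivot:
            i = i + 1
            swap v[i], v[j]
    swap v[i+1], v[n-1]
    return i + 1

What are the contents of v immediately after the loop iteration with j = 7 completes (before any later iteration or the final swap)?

pivot = v[12] = 16; i = -1
j=0: v[0]=14 ≤ 16 → i=0, swap v[0],v[0] (no change) → 14 7 20 12 10 9 21 8 11 22 6 4 16
j=1: v[1]=7 ≤ 16 → i=1, swap v[1],v[1] (no change) → 14 7 20 12 10 9 21 8 11 22 6 4 16
j=2: v[2]=20 > 16 → no swap
j=3: v[3]=12 ≤ 16 → i=2, swap v[2],v[3] → 14 7 12 20 10 9 21 8 11 22 6 4 16
j=4: v[4]=10 ≤ 16 → i=3, swap v[3],v[4] → 14 7 12 10 20 9 21 8 11 22 6 4 16
j=5: v[5]=9 ≤ 16 → i=4, swap v[4],v[5] → 14 7 12 10 9 20 21 8 11 22 6 4 16
j=6: v[6]=21 > 16 → no swap
j=7: v[7]=8 ≤ 16 → i=5, swap v[5],v[7] → 14 7 12 10 9 8 21 20 11 22 6 4 16
(after j=7) v = 14 7 12 10 9 8 21 20 11 22 6 4 16

14 7 12 10 9 8 21 20 11 22 6 4 16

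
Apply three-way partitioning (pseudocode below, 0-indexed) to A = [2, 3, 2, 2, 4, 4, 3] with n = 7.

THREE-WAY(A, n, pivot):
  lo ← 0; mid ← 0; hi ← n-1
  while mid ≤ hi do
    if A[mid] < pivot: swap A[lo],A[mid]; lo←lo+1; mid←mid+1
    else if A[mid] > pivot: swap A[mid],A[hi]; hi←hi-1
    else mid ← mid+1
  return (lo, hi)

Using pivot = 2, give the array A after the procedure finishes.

[2, 2, 2, 4, 4, 3, 3]

pivot = 2; lo=0, mid=0, hi=6
A[mid]=2=2: mid=1
A[mid]=3>2: swap A[1],A[6]; hi=5 → [2, 3, 2, 2, 4, 4, 3]
A[mid]=3>2: swap A[1],A[5]; hi=4 → [2, 4, 2, 2, 4, 3, 3]
A[mid]=4>2: swap A[1],A[4]; hi=3 → [2, 4, 2, 2, 4, 3, 3]
A[mid]=4>2: swap A[1],A[3]; hi=2 → [2, 2, 2, 4, 4, 3, 3]
A[mid]=2=2: mid=2
A[mid]=2=2: mid=3
end: lo=0, hi=2; A = [2, 2, 2, 4, 4, 3, 3]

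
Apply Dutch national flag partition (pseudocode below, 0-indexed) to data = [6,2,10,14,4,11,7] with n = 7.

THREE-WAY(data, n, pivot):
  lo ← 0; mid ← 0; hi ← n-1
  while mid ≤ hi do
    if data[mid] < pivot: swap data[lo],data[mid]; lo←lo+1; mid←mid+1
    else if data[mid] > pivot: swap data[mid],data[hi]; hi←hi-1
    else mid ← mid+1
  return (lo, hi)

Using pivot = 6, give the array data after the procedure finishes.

pivot = 6; lo=0, mid=0, hi=6
data[mid]=6=6: mid=1
data[mid]=2<6: swap data[0],data[1]; lo=1,mid=2 → [2,6,10,14,4,11,7]
data[mid]=10>6: swap data[2],data[6]; hi=5 → [2,6,7,14,4,11,10]
data[mid]=7>6: swap data[2],data[5]; hi=4 → [2,6,11,14,4,7,10]
data[mid]=11>6: swap data[2],data[4]; hi=3 → [2,6,4,14,11,7,10]
data[mid]=4<6: swap data[1],data[2]; lo=2,mid=3 → [2,4,6,14,11,7,10]
data[mid]=14>6: swap data[3],data[3]; hi=2 → [2,4,6,14,11,7,10]
end: lo=2, hi=2; data = [2,4,6,14,11,7,10]

[2,4,6,14,11,7,10]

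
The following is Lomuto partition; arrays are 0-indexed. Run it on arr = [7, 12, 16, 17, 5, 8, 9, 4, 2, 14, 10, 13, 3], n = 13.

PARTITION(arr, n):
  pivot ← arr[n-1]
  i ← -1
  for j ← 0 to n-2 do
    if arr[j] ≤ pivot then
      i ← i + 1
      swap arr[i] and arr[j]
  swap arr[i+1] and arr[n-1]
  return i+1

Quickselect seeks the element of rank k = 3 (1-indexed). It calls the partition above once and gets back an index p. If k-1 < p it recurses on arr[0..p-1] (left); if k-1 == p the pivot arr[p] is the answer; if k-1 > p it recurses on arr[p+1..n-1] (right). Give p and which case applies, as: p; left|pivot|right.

1; right

pivot = arr[12] = 3; i = -1
j=0: arr[0]=7 > 3 → no swap
j=1: arr[1]=12 > 3 → no swap
j=2: arr[2]=16 > 3 → no swap
j=3: arr[3]=17 > 3 → no swap
j=4: arr[4]=5 > 3 → no swap
j=5: arr[5]=8 > 3 → no swap
j=6: arr[6]=9 > 3 → no swap
j=7: arr[7]=4 > 3 → no swap
j=8: arr[8]=2 ≤ 3 → i=0, swap arr[0],arr[8] → [2, 12, 16, 17, 5, 8, 9, 4, 7, 14, 10, 13, 3]
j=9: arr[9]=14 > 3 → no swap
j=10: arr[10]=10 > 3 → no swap
j=11: arr[11]=13 > 3 → no swap
final swap arr[1],arr[12] → [2, 3, 16, 17, 5, 8, 9, 4, 7, 14, 10, 13, 12]; return 1
p = 1; k-1 = 2 > 1 ⇒ right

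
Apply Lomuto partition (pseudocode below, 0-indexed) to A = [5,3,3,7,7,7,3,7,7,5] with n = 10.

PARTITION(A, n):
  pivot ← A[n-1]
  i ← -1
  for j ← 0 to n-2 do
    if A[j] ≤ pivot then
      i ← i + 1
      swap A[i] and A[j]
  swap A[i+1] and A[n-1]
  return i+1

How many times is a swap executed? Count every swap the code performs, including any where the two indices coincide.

5

pivot=5, i=-1
j=0: 5≤5, i=0, swap(0,0) ⇒ [5,3,3,7,7,7,3,7,7,5]
j=1: 3≤5, i=1, swap(1,1) ⇒ [5,3,3,7,7,7,3,7,7,5]
j=2: 3≤5, i=2, swap(2,2) ⇒ [5,3,3,7,7,7,3,7,7,5]
j=3: 7>5, skip
j=4: 7>5, skip
j=5: 7>5, skip
j=6: 3≤5, i=3, swap(3,6) ⇒ [5,3,3,3,7,7,7,7,7,5]
j=7: 7>5, skip
j=8: 7>5, skip
swap(4,9) ⇒ [5,3,3,3,5,7,7,7,7,7]; return 4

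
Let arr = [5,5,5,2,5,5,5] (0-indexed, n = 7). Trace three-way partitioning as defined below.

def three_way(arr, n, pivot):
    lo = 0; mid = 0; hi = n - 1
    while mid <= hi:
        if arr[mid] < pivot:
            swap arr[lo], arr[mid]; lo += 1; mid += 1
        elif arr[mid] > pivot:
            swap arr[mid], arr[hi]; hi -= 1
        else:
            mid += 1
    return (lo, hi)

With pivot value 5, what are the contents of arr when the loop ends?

pivot = 5; lo=0, mid=0, hi=6
arr[mid]=5=5: mid=1
arr[mid]=5=5: mid=2
arr[mid]=5=5: mid=3
arr[mid]=2<5: swap arr[0],arr[3]; lo=1,mid=4 → [2,5,5,5,5,5,5]
arr[mid]=5=5: mid=5
arr[mid]=5=5: mid=6
arr[mid]=5=5: mid=7
end: lo=1, hi=6; arr = [2,5,5,5,5,5,5]

[2,5,5,5,5,5,5]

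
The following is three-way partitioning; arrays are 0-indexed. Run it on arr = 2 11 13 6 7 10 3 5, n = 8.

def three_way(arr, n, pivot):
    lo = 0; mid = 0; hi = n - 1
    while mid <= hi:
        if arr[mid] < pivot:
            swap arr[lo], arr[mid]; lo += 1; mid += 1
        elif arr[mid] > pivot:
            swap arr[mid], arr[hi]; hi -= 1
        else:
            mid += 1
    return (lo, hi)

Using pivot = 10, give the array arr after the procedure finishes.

pivot = 10; lo=0, mid=0, hi=7
arr[mid]=2<10: swap arr[0],arr[0]; lo=1,mid=1 → 2 11 13 6 7 10 3 5
arr[mid]=11>10: swap arr[1],arr[7]; hi=6 → 2 5 13 6 7 10 3 11
arr[mid]=5<10: swap arr[1],arr[1]; lo=2,mid=2 → 2 5 13 6 7 10 3 11
arr[mid]=13>10: swap arr[2],arr[6]; hi=5 → 2 5 3 6 7 10 13 11
arr[mid]=3<10: swap arr[2],arr[2]; lo=3,mid=3 → 2 5 3 6 7 10 13 11
arr[mid]=6<10: swap arr[3],arr[3]; lo=4,mid=4 → 2 5 3 6 7 10 13 11
arr[mid]=7<10: swap arr[4],arr[4]; lo=5,mid=5 → 2 5 3 6 7 10 13 11
arr[mid]=10=10: mid=6
end: lo=5, hi=5; arr = 2 5 3 6 7 10 13 11

2 5 3 6 7 10 13 11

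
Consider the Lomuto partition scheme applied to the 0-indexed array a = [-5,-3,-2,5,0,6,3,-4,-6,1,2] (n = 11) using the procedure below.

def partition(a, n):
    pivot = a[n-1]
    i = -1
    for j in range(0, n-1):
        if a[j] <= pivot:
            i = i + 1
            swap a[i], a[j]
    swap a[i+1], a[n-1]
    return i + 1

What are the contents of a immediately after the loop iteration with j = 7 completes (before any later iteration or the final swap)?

pivot = a[10] = 2; i = -1
j=0: a[0]=-5 ≤ 2 → i=0, swap a[0],a[0] (no change) → [-5,-3,-2,5,0,6,3,-4,-6,1,2]
j=1: a[1]=-3 ≤ 2 → i=1, swap a[1],a[1] (no change) → [-5,-3,-2,5,0,6,3,-4,-6,1,2]
j=2: a[2]=-2 ≤ 2 → i=2, swap a[2],a[2] (no change) → [-5,-3,-2,5,0,6,3,-4,-6,1,2]
j=3: a[3]=5 > 2 → no swap
j=4: a[4]=0 ≤ 2 → i=3, swap a[3],a[4] → [-5,-3,-2,0,5,6,3,-4,-6,1,2]
j=5: a[5]=6 > 2 → no swap
j=6: a[6]=3 > 2 → no swap
j=7: a[7]=-4 ≤ 2 → i=4, swap a[4],a[7] → [-5,-3,-2,0,-4,6,3,5,-6,1,2]
(after j=7) a = [-5,-3,-2,0,-4,6,3,5,-6,1,2]

[-5,-3,-2,0,-4,6,3,5,-6,1,2]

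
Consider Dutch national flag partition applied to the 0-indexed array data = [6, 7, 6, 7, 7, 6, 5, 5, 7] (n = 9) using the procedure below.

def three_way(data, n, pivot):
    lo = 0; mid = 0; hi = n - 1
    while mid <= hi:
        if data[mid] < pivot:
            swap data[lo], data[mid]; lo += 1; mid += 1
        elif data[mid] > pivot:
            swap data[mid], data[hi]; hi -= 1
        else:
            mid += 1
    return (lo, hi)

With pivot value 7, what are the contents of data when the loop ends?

pivot = 7; lo=0, mid=0, hi=8
data[mid]=6<7: swap data[0],data[0]; lo=1,mid=1 → [6, 7, 6, 7, 7, 6, 5, 5, 7]
data[mid]=7=7: mid=2
data[mid]=6<7: swap data[1],data[2]; lo=2,mid=3 → [6, 6, 7, 7, 7, 6, 5, 5, 7]
data[mid]=7=7: mid=4
data[mid]=7=7: mid=5
data[mid]=6<7: swap data[2],data[5]; lo=3,mid=6 → [6, 6, 6, 7, 7, 7, 5, 5, 7]
data[mid]=5<7: swap data[3],data[6]; lo=4,mid=7 → [6, 6, 6, 5, 7, 7, 7, 5, 7]
data[mid]=5<7: swap data[4],data[7]; lo=5,mid=8 → [6, 6, 6, 5, 5, 7, 7, 7, 7]
data[mid]=7=7: mid=9
end: lo=5, hi=8; data = [6, 6, 6, 5, 5, 7, 7, 7, 7]

[6, 6, 6, 5, 5, 7, 7, 7, 7]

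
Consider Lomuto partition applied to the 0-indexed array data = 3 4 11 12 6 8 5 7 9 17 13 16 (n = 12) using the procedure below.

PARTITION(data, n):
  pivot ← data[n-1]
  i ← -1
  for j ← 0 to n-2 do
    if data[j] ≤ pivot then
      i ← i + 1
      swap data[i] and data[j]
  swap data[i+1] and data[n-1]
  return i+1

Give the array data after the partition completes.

pivot=16, i=-1
j=0: 3≤16, i=0, swap(0,0) ⇒ 3 4 11 12 6 8 5 7 9 17 13 16
j=1: 4≤16, i=1, swap(1,1) ⇒ 3 4 11 12 6 8 5 7 9 17 13 16
j=2: 11≤16, i=2, swap(2,2) ⇒ 3 4 11 12 6 8 5 7 9 17 13 16
j=3: 12≤16, i=3, swap(3,3) ⇒ 3 4 11 12 6 8 5 7 9 17 13 16
j=4: 6≤16, i=4, swap(4,4) ⇒ 3 4 11 12 6 8 5 7 9 17 13 16
j=5: 8≤16, i=5, swap(5,5) ⇒ 3 4 11 12 6 8 5 7 9 17 13 16
j=6: 5≤16, i=6, swap(6,6) ⇒ 3 4 11 12 6 8 5 7 9 17 13 16
j=7: 7≤16, i=7, swap(7,7) ⇒ 3 4 11 12 6 8 5 7 9 17 13 16
j=8: 9≤16, i=8, swap(8,8) ⇒ 3 4 11 12 6 8 5 7 9 17 13 16
j=9: 17>16, skip
j=10: 13≤16, i=9, swap(9,10) ⇒ 3 4 11 12 6 8 5 7 9 13 17 16
swap(10,11) ⇒ 3 4 11 12 6 8 5 7 9 13 16 17; return 10

3 4 11 12 6 8 5 7 9 13 16 17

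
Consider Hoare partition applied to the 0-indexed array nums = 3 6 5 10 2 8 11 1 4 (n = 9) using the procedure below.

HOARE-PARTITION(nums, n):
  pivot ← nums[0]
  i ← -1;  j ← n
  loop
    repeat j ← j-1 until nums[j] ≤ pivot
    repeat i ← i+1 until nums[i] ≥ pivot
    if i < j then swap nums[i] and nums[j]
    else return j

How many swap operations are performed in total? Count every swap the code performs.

pivot=3
j stops at 7 (1), i stops at 0 (3); swap ⇒ 1 6 5 10 2 8 11 3 4
j stops at 4 (2), i stops at 1 (6); swap ⇒ 1 2 5 10 6 8 11 3 4
j stops at 1, i stops at 2; i≥j ⇒ return 1. nums=1 2 5 10 6 8 11 3 4

2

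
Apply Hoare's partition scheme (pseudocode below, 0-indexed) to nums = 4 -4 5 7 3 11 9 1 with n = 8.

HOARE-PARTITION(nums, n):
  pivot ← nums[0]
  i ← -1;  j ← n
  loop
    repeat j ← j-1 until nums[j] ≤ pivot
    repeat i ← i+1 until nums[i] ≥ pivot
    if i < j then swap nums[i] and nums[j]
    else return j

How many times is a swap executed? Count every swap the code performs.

2

pivot = nums[0] = 4; i = -1, j = 8
j→7 (nums[7]=1≤4), i→0 (nums[0]=4≥4); i<j, swap → 1 -4 5 7 3 11 9 4
j→4 (nums[4]=3≤4), i→2 (nums[2]=5≥4); i<j, swap → 1 -4 3 7 5 11 9 4
j→2, i→3; i≥j, return j=2. nums = 1 -4 3 7 5 11 9 4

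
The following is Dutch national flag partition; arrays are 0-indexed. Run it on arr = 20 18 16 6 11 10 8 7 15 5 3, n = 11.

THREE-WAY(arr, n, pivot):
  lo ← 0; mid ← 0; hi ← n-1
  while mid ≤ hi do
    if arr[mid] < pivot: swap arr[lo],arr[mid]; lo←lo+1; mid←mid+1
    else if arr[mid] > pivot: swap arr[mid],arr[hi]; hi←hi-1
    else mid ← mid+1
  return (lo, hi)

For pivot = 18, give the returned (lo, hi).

(9, 9)

lo=0 mid=0 hi=10
20>18: swap(0,10), hi=9 ⇒ 3 18 16 6 11 10 8 7 15 5 20
3<18: swap(0,0), lo=1 mid=1 ⇒ 3 18 16 6 11 10 8 7 15 5 20
18=18: mid=2
16<18: swap(1,2), lo=2 mid=3 ⇒ 3 16 18 6 11 10 8 7 15 5 20
6<18: swap(2,3), lo=3 mid=4 ⇒ 3 16 6 18 11 10 8 7 15 5 20
11<18: swap(3,4), lo=4 mid=5 ⇒ 3 16 6 11 18 10 8 7 15 5 20
10<18: swap(4,5), lo=5 mid=6 ⇒ 3 16 6 11 10 18 8 7 15 5 20
8<18: swap(5,6), lo=6 mid=7 ⇒ 3 16 6 11 10 8 18 7 15 5 20
7<18: swap(6,7), lo=7 mid=8 ⇒ 3 16 6 11 10 8 7 18 15 5 20
15<18: swap(7,8), lo=8 mid=9 ⇒ 3 16 6 11 10 8 7 15 18 5 20
5<18: swap(8,9), lo=9 mid=10 ⇒ 3 16 6 11 10 8 7 15 5 18 20
done. lo=9 hi=9; arr=3 16 6 11 10 8 7 15 5 18 20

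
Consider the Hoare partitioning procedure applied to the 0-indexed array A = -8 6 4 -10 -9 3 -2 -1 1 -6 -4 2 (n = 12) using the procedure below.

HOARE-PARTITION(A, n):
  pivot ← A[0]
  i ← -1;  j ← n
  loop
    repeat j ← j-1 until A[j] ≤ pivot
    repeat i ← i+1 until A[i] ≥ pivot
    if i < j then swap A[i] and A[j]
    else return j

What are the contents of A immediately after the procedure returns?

pivot=-8
j stops at 4 (-9), i stops at 0 (-8); swap ⇒ -9 6 4 -10 -8 3 -2 -1 1 -6 -4 2
j stops at 3 (-10), i stops at 1 (6); swap ⇒ -9 -10 4 6 -8 3 -2 -1 1 -6 -4 2
j stops at 1, i stops at 2; i≥j ⇒ return 1. A=-9 -10 4 6 -8 3 -2 -1 1 -6 -4 2

-9 -10 4 6 -8 3 -2 -1 1 -6 -4 2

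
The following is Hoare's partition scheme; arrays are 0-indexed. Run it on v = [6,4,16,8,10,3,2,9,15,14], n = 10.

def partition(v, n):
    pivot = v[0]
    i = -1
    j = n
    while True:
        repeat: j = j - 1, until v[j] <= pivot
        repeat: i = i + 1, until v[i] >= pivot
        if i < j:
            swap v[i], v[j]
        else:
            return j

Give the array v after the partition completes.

pivot=6
j stops at 6 (2), i stops at 0 (6); swap ⇒ [2,4,16,8,10,3,6,9,15,14]
j stops at 5 (3), i stops at 2 (16); swap ⇒ [2,4,3,8,10,16,6,9,15,14]
j stops at 2, i stops at 3; i≥j ⇒ return 2. v=[2,4,3,8,10,16,6,9,15,14]

[2,4,3,8,10,16,6,9,15,14]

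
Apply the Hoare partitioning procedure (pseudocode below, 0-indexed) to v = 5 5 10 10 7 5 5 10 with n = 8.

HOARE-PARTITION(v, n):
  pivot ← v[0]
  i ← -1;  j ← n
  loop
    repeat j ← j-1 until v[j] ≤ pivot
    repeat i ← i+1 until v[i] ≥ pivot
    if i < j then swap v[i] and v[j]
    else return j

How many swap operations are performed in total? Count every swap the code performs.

2

pivot = v[0] = 5; i = -1, j = 8
j→6 (v[6]=5≤5), i→0 (v[0]=5≥5); i<j, swap → 5 5 10 10 7 5 5 10
j→5 (v[5]=5≤5), i→1 (v[1]=5≥5); i<j, swap → 5 5 10 10 7 5 5 10
j→1, i→2; i≥j, return j=1. v = 5 5 10 10 7 5 5 10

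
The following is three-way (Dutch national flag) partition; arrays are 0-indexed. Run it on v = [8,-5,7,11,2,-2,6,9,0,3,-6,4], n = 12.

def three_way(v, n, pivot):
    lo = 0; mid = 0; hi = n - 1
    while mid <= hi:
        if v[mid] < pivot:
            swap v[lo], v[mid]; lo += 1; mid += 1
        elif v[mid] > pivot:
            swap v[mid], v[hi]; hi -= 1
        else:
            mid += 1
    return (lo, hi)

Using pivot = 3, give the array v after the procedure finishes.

lo=0 mid=0 hi=11
8>3: swap(0,11), hi=10 ⇒ [4,-5,7,11,2,-2,6,9,0,3,-6,8]
4>3: swap(0,10), hi=9 ⇒ [-6,-5,7,11,2,-2,6,9,0,3,4,8]
-6<3: swap(0,0), lo=1 mid=1 ⇒ [-6,-5,7,11,2,-2,6,9,0,3,4,8]
-5<3: swap(1,1), lo=2 mid=2 ⇒ [-6,-5,7,11,2,-2,6,9,0,3,4,8]
7>3: swap(2,9), hi=8 ⇒ [-6,-5,3,11,2,-2,6,9,0,7,4,8]
3=3: mid=3
11>3: swap(3,8), hi=7 ⇒ [-6,-5,3,0,2,-2,6,9,11,7,4,8]
0<3: swap(2,3), lo=3 mid=4 ⇒ [-6,-5,0,3,2,-2,6,9,11,7,4,8]
2<3: swap(3,4), lo=4 mid=5 ⇒ [-6,-5,0,2,3,-2,6,9,11,7,4,8]
-2<3: swap(4,5), lo=5 mid=6 ⇒ [-6,-5,0,2,-2,3,6,9,11,7,4,8]
6>3: swap(6,7), hi=6 ⇒ [-6,-5,0,2,-2,3,9,6,11,7,4,8]
9>3: swap(6,6), hi=5 ⇒ [-6,-5,0,2,-2,3,9,6,11,7,4,8]
done. lo=5 hi=5; v=[-6,-5,0,2,-2,3,9,6,11,7,4,8]

[-6,-5,0,2,-2,3,9,6,11,7,4,8]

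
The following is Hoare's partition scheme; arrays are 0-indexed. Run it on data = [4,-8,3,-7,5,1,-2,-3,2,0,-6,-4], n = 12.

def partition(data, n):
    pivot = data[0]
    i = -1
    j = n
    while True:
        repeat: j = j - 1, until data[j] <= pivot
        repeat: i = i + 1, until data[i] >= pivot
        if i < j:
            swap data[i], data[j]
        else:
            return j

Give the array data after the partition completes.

pivot=4
j stops at 11 (-4), i stops at 0 (4); swap ⇒ [-4,-8,3,-7,5,1,-2,-3,2,0,-6,4]
j stops at 10 (-6), i stops at 4 (5); swap ⇒ [-4,-8,3,-7,-6,1,-2,-3,2,0,5,4]
j stops at 9, i stops at 10; i≥j ⇒ return 9. data=[-4,-8,3,-7,-6,1,-2,-3,2,0,5,4]

[-4,-8,3,-7,-6,1,-2,-3,2,0,5,4]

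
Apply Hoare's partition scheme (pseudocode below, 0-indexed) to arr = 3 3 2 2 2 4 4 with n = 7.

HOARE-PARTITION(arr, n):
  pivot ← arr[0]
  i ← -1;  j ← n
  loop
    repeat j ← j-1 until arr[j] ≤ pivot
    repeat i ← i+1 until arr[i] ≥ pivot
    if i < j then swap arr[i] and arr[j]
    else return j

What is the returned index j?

2

pivot=3
j stops at 4 (2), i stops at 0 (3); swap ⇒ 2 3 2 2 3 4 4
j stops at 3 (2), i stops at 1 (3); swap ⇒ 2 2 2 3 3 4 4
j stops at 2, i stops at 3; i≥j ⇒ return 2. arr=2 2 2 3 3 4 4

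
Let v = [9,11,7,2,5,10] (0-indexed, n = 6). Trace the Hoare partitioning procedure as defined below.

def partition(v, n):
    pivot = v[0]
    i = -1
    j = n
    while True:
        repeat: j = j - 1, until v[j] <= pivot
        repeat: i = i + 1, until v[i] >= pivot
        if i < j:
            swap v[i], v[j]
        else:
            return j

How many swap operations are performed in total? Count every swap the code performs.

2

pivot=9
j stops at 4 (5), i stops at 0 (9); swap ⇒ [5,11,7,2,9,10]
j stops at 3 (2), i stops at 1 (11); swap ⇒ [5,2,7,11,9,10]
j stops at 2, i stops at 3; i≥j ⇒ return 2. v=[5,2,7,11,9,10]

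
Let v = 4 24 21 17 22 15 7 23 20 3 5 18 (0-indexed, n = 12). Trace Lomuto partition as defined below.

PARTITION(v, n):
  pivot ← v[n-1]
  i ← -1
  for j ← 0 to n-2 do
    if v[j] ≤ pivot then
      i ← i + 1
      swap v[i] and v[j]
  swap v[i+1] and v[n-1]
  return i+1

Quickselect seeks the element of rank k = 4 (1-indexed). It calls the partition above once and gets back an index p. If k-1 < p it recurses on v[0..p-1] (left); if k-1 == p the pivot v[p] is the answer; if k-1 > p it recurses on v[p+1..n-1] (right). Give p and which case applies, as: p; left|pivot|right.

pivot = v[11] = 18; i = -1
j=0: v[0]=4 ≤ 18 → i=0, swap v[0],v[0] (no change) → 4 24 21 17 22 15 7 23 20 3 5 18
j=1: v[1]=24 > 18 → no swap
j=2: v[2]=21 > 18 → no swap
j=3: v[3]=17 ≤ 18 → i=1, swap v[1],v[3] → 4 17 21 24 22 15 7 23 20 3 5 18
j=4: v[4]=22 > 18 → no swap
j=5: v[5]=15 ≤ 18 → i=2, swap v[2],v[5] → 4 17 15 24 22 21 7 23 20 3 5 18
j=6: v[6]=7 ≤ 18 → i=3, swap v[3],v[6] → 4 17 15 7 22 21 24 23 20 3 5 18
j=7: v[7]=23 > 18 → no swap
j=8: v[8]=20 > 18 → no swap
j=9: v[9]=3 ≤ 18 → i=4, swap v[4],v[9] → 4 17 15 7 3 21 24 23 20 22 5 18
j=10: v[10]=5 ≤ 18 → i=5, swap v[5],v[10] → 4 17 15 7 3 5 24 23 20 22 21 18
final swap v[6],v[11] → 4 17 15 7 3 5 18 23 20 22 21 24; return 6
p = 6; k-1 = 3 < 6 ⇒ left

6; left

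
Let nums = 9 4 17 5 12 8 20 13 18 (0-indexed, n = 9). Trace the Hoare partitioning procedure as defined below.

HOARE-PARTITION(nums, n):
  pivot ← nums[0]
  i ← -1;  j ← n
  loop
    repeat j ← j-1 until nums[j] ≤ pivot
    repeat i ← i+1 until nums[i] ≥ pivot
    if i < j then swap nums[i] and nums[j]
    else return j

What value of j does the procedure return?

2

pivot = nums[0] = 9; i = -1, j = 9
j→5 (nums[5]=8≤9), i→0 (nums[0]=9≥9); i<j, swap → 8 4 17 5 12 9 20 13 18
j→3 (nums[3]=5≤9), i→2 (nums[2]=17≥9); i<j, swap → 8 4 5 17 12 9 20 13 18
j→2, i→3; i≥j, return j=2. nums = 8 4 5 17 12 9 20 13 18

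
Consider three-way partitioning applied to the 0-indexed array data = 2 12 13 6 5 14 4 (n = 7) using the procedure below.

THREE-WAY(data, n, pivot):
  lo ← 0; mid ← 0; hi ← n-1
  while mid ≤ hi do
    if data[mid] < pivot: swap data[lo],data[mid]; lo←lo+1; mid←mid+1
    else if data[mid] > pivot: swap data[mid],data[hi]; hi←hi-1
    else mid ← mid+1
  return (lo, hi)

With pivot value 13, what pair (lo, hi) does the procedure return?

(5, 5)

pivot = 13; lo=0, mid=0, hi=6
data[mid]=2<13: swap data[0],data[0]; lo=1,mid=1 → 2 12 13 6 5 14 4
data[mid]=12<13: swap data[1],data[1]; lo=2,mid=2 → 2 12 13 6 5 14 4
data[mid]=13=13: mid=3
data[mid]=6<13: swap data[2],data[3]; lo=3,mid=4 → 2 12 6 13 5 14 4
data[mid]=5<13: swap data[3],data[4]; lo=4,mid=5 → 2 12 6 5 13 14 4
data[mid]=14>13: swap data[5],data[6]; hi=5 → 2 12 6 5 13 4 14
data[mid]=4<13: swap data[4],data[5]; lo=5,mid=6 → 2 12 6 5 4 13 14
end: lo=5, hi=5; data = 2 12 6 5 4 13 14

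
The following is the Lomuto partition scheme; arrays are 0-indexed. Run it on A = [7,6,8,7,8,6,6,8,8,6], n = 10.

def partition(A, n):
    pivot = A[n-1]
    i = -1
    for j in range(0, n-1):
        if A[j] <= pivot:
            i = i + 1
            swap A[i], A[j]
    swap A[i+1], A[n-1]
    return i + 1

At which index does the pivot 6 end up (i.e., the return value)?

3

pivot = A[9] = 6; i = -1
j=0: A[0]=7 > 6 → no swap
j=1: A[1]=6 ≤ 6 → i=0, swap A[0],A[1] → [6,7,8,7,8,6,6,8,8,6]
j=2: A[2]=8 > 6 → no swap
j=3: A[3]=7 > 6 → no swap
j=4: A[4]=8 > 6 → no swap
j=5: A[5]=6 ≤ 6 → i=1, swap A[1],A[5] → [6,6,8,7,8,7,6,8,8,6]
j=6: A[6]=6 ≤ 6 → i=2, swap A[2],A[6] → [6,6,6,7,8,7,8,8,8,6]
j=7: A[7]=8 > 6 → no swap
j=8: A[8]=8 > 6 → no swap
final swap A[3],A[9] → [6,6,6,6,8,7,8,8,8,7]; return 3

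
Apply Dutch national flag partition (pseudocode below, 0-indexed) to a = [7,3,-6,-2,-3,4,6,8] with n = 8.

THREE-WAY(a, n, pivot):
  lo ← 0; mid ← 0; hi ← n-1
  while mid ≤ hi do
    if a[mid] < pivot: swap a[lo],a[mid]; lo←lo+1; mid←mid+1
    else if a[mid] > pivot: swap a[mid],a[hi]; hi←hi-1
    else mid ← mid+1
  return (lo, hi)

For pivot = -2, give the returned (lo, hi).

lo=0 mid=0 hi=7
7>-2: swap(0,7), hi=6 ⇒ [8,3,-6,-2,-3,4,6,7]
8>-2: swap(0,6), hi=5 ⇒ [6,3,-6,-2,-3,4,8,7]
6>-2: swap(0,5), hi=4 ⇒ [4,3,-6,-2,-3,6,8,7]
4>-2: swap(0,4), hi=3 ⇒ [-3,3,-6,-2,4,6,8,7]
-3<-2: swap(0,0), lo=1 mid=1 ⇒ [-3,3,-6,-2,4,6,8,7]
3>-2: swap(1,3), hi=2 ⇒ [-3,-2,-6,3,4,6,8,7]
-2=-2: mid=2
-6<-2: swap(1,2), lo=2 mid=3 ⇒ [-3,-6,-2,3,4,6,8,7]
done. lo=2 hi=2; a=[-3,-6,-2,3,4,6,8,7]

(2, 2)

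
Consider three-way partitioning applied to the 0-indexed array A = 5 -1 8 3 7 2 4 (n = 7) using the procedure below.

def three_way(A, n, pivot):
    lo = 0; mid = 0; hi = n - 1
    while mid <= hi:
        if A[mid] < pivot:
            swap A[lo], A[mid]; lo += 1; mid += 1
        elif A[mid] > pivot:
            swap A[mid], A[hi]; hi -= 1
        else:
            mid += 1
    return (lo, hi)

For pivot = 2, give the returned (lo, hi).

pivot = 2; lo=0, mid=0, hi=6
A[mid]=5>2: swap A[0],A[6]; hi=5 → 4 -1 8 3 7 2 5
A[mid]=4>2: swap A[0],A[5]; hi=4 → 2 -1 8 3 7 4 5
A[mid]=2=2: mid=1
A[mid]=-1<2: swap A[0],A[1]; lo=1,mid=2 → -1 2 8 3 7 4 5
A[mid]=8>2: swap A[2],A[4]; hi=3 → -1 2 7 3 8 4 5
A[mid]=7>2: swap A[2],A[3]; hi=2 → -1 2 3 7 8 4 5
A[mid]=3>2: swap A[2],A[2]; hi=1 → -1 2 3 7 8 4 5
end: lo=1, hi=1; A = -1 2 3 7 8 4 5

(1, 1)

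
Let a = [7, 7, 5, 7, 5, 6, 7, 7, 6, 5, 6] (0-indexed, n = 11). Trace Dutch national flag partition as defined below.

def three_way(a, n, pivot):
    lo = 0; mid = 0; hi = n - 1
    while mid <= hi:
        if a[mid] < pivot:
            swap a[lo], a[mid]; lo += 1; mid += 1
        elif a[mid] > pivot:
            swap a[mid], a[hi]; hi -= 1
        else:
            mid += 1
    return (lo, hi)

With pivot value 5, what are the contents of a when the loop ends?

[5, 5, 5, 7, 6, 7, 7, 6, 7, 6, 7]

lo=0 mid=0 hi=10
7>5: swap(0,10), hi=9 ⇒ [6, 7, 5, 7, 5, 6, 7, 7, 6, 5, 7]
6>5: swap(0,9), hi=8 ⇒ [5, 7, 5, 7, 5, 6, 7, 7, 6, 6, 7]
5=5: mid=1
7>5: swap(1,8), hi=7 ⇒ [5, 6, 5, 7, 5, 6, 7, 7, 7, 6, 7]
6>5: swap(1,7), hi=6 ⇒ [5, 7, 5, 7, 5, 6, 7, 6, 7, 6, 7]
7>5: swap(1,6), hi=5 ⇒ [5, 7, 5, 7, 5, 6, 7, 6, 7, 6, 7]
7>5: swap(1,5), hi=4 ⇒ [5, 6, 5, 7, 5, 7, 7, 6, 7, 6, 7]
6>5: swap(1,4), hi=3 ⇒ [5, 5, 5, 7, 6, 7, 7, 6, 7, 6, 7]
5=5: mid=2
5=5: mid=3
7>5: swap(3,3), hi=2 ⇒ [5, 5, 5, 7, 6, 7, 7, 6, 7, 6, 7]
done. lo=0 hi=2; a=[5, 5, 5, 7, 6, 7, 7, 6, 7, 6, 7]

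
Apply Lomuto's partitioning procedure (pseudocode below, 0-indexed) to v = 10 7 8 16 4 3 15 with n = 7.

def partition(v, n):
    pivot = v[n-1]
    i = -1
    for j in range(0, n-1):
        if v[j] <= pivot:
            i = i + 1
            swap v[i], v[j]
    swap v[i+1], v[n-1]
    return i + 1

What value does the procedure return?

pivot=15, i=-1
j=0: 10≤15, i=0, swap(0,0) ⇒ 10 7 8 16 4 3 15
j=1: 7≤15, i=1, swap(1,1) ⇒ 10 7 8 16 4 3 15
j=2: 8≤15, i=2, swap(2,2) ⇒ 10 7 8 16 4 3 15
j=3: 16>15, skip
j=4: 4≤15, i=3, swap(3,4) ⇒ 10 7 8 4 16 3 15
j=5: 3≤15, i=4, swap(4,5) ⇒ 10 7 8 4 3 16 15
swap(5,6) ⇒ 10 7 8 4 3 15 16; return 5

5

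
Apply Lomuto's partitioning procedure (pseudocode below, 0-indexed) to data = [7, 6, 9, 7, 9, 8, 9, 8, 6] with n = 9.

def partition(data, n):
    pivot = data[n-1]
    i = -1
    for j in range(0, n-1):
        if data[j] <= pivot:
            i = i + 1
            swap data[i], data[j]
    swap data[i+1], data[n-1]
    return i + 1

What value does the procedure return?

1

pivot = data[8] = 6; i = -1
j=0: data[0]=7 > 6 → no swap
j=1: data[1]=6 ≤ 6 → i=0, swap data[0],data[1] → [6, 7, 9, 7, 9, 8, 9, 8, 6]
j=2: data[2]=9 > 6 → no swap
j=3: data[3]=7 > 6 → no swap
j=4: data[4]=9 > 6 → no swap
j=5: data[5]=8 > 6 → no swap
j=6: data[6]=9 > 6 → no swap
j=7: data[7]=8 > 6 → no swap
final swap data[1],data[8] → [6, 6, 9, 7, 9, 8, 9, 8, 7]; return 1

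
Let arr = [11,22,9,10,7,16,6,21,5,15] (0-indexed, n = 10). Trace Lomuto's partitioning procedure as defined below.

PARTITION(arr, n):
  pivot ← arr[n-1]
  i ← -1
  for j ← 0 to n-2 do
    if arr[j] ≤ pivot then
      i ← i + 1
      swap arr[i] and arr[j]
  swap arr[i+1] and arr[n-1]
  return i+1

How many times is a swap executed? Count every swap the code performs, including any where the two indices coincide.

pivot=15, i=-1
j=0: 11≤15, i=0, swap(0,0) ⇒ [11,22,9,10,7,16,6,21,5,15]
j=1: 22>15, skip
j=2: 9≤15, i=1, swap(1,2) ⇒ [11,9,22,10,7,16,6,21,5,15]
j=3: 10≤15, i=2, swap(2,3) ⇒ [11,9,10,22,7,16,6,21,5,15]
j=4: 7≤15, i=3, swap(3,4) ⇒ [11,9,10,7,22,16,6,21,5,15]
j=5: 16>15, skip
j=6: 6≤15, i=4, swap(4,6) ⇒ [11,9,10,7,6,16,22,21,5,15]
j=7: 21>15, skip
j=8: 5≤15, i=5, swap(5,8) ⇒ [11,9,10,7,6,5,22,21,16,15]
swap(6,9) ⇒ [11,9,10,7,6,5,15,21,16,22]; return 6

7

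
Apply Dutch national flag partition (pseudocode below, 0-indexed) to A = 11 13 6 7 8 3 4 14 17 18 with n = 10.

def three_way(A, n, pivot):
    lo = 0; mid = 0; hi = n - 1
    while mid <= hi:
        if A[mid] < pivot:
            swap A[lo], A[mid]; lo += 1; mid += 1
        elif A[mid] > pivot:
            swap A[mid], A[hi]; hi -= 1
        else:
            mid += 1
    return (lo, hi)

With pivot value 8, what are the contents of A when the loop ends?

pivot = 8; lo=0, mid=0, hi=9
A[mid]=11>8: swap A[0],A[9]; hi=8 → 18 13 6 7 8 3 4 14 17 11
A[mid]=18>8: swap A[0],A[8]; hi=7 → 17 13 6 7 8 3 4 14 18 11
A[mid]=17>8: swap A[0],A[7]; hi=6 → 14 13 6 7 8 3 4 17 18 11
A[mid]=14>8: swap A[0],A[6]; hi=5 → 4 13 6 7 8 3 14 17 18 11
A[mid]=4<8: swap A[0],A[0]; lo=1,mid=1 → 4 13 6 7 8 3 14 17 18 11
A[mid]=13>8: swap A[1],A[5]; hi=4 → 4 3 6 7 8 13 14 17 18 11
A[mid]=3<8: swap A[1],A[1]; lo=2,mid=2 → 4 3 6 7 8 13 14 17 18 11
A[mid]=6<8: swap A[2],A[2]; lo=3,mid=3 → 4 3 6 7 8 13 14 17 18 11
A[mid]=7<8: swap A[3],A[3]; lo=4,mid=4 → 4 3 6 7 8 13 14 17 18 11
A[mid]=8=8: mid=5
end: lo=4, hi=4; A = 4 3 6 7 8 13 14 17 18 11

4 3 6 7 8 13 14 17 18 11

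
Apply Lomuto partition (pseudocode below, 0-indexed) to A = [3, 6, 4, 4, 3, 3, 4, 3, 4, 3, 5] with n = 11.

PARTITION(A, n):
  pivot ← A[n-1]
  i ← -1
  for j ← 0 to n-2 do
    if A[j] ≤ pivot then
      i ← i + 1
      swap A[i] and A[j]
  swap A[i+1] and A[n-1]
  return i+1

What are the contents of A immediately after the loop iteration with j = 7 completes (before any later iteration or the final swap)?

[3, 4, 4, 3, 3, 4, 3, 6, 4, 3, 5]

pivot=5, i=-1
j=0: 3≤5, i=0, swap(0,0) ⇒ [3, 6, 4, 4, 3, 3, 4, 3, 4, 3, 5]
j=1: 6>5, skip
j=2: 4≤5, i=1, swap(1,2) ⇒ [3, 4, 6, 4, 3, 3, 4, 3, 4, 3, 5]
j=3: 4≤5, i=2, swap(2,3) ⇒ [3, 4, 4, 6, 3, 3, 4, 3, 4, 3, 5]
j=4: 3≤5, i=3, swap(3,4) ⇒ [3, 4, 4, 3, 6, 3, 4, 3, 4, 3, 5]
j=5: 3≤5, i=4, swap(4,5) ⇒ [3, 4, 4, 3, 3, 6, 4, 3, 4, 3, 5]
j=6: 4≤5, i=5, swap(5,6) ⇒ [3, 4, 4, 3, 3, 4, 6, 3, 4, 3, 5]
j=7: 3≤5, i=6, swap(6,7) ⇒ [3, 4, 4, 3, 3, 4, 3, 6, 4, 3, 5]
(after j=7) A = [3, 4, 4, 3, 3, 4, 3, 6, 4, 3, 5]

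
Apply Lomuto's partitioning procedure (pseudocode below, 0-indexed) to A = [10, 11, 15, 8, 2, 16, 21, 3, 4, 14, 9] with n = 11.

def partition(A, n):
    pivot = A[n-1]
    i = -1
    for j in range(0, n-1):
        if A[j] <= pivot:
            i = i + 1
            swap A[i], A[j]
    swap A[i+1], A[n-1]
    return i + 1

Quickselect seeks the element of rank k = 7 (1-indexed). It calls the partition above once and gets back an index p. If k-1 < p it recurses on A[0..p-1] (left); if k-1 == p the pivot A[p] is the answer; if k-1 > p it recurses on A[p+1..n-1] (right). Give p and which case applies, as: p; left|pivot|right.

pivot=9, i=-1
j=0: 10>9, skip
j=1: 11>9, skip
j=2: 15>9, skip
j=3: 8≤9, i=0, swap(0,3) ⇒ [8, 11, 15, 10, 2, 16, 21, 3, 4, 14, 9]
j=4: 2≤9, i=1, swap(1,4) ⇒ [8, 2, 15, 10, 11, 16, 21, 3, 4, 14, 9]
j=5: 16>9, skip
j=6: 21>9, skip
j=7: 3≤9, i=2, swap(2,7) ⇒ [8, 2, 3, 10, 11, 16, 21, 15, 4, 14, 9]
j=8: 4≤9, i=3, swap(3,8) ⇒ [8, 2, 3, 4, 11, 16, 21, 15, 10, 14, 9]
j=9: 14>9, skip
swap(4,10) ⇒ [8, 2, 3, 4, 9, 16, 21, 15, 10, 14, 11]; return 4
p = 4; k-1 = 6 > 4 ⇒ right

4; right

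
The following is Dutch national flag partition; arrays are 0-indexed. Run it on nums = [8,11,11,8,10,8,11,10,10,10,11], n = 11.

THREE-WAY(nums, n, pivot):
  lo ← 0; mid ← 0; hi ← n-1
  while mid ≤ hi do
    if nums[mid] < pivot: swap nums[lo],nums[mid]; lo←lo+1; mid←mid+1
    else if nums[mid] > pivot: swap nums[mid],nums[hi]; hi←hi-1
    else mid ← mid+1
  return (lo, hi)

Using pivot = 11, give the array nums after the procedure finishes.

[8,8,10,8,10,10,10,11,11,11,11]

pivot = 11; lo=0, mid=0, hi=10
nums[mid]=8<11: swap nums[0],nums[0]; lo=1,mid=1 → [8,11,11,8,10,8,11,10,10,10,11]
nums[mid]=11=11: mid=2
nums[mid]=11=11: mid=3
nums[mid]=8<11: swap nums[1],nums[3]; lo=2,mid=4 → [8,8,11,11,10,8,11,10,10,10,11]
nums[mid]=10<11: swap nums[2],nums[4]; lo=3,mid=5 → [8,8,10,11,11,8,11,10,10,10,11]
nums[mid]=8<11: swap nums[3],nums[5]; lo=4,mid=6 → [8,8,10,8,11,11,11,10,10,10,11]
nums[mid]=11=11: mid=7
nums[mid]=10<11: swap nums[4],nums[7]; lo=5,mid=8 → [8,8,10,8,10,11,11,11,10,10,11]
nums[mid]=10<11: swap nums[5],nums[8]; lo=6,mid=9 → [8,8,10,8,10,10,11,11,11,10,11]
nums[mid]=10<11: swap nums[6],nums[9]; lo=7,mid=10 → [8,8,10,8,10,10,10,11,11,11,11]
nums[mid]=11=11: mid=11
end: lo=7, hi=10; nums = [8,8,10,8,10,10,10,11,11,11,11]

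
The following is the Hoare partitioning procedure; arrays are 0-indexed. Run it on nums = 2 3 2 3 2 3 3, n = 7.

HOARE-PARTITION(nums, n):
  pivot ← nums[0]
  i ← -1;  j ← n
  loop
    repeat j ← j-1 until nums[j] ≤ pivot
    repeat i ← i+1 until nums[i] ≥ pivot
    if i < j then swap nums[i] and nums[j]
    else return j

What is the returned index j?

pivot = nums[0] = 2; i = -1, j = 7
j→4 (nums[4]=2≤2), i→0 (nums[0]=2≥2); i<j, swap → 2 3 2 3 2 3 3
j→2 (nums[2]=2≤2), i→1 (nums[1]=3≥2); i<j, swap → 2 2 3 3 2 3 3
j→1, i→2; i≥j, return j=1. nums = 2 2 3 3 2 3 3

1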